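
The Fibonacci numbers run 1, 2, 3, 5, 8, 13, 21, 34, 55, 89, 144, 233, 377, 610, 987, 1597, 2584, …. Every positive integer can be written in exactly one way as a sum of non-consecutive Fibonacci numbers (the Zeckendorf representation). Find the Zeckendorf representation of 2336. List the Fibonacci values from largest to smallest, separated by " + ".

Repeatedly subtract the largest Fibonacci number that fits:
subtract 1597 from 2336: 739 remains
subtract 610 from 739: 129 remains
subtract 89 from 129: 40 remains
subtract 34 from 40: 6 remains
subtract 5 from 6: 1 remains
subtract 1 from 1: 0 remains
So 2336 = 1597 + 610 + 89 + 34 + 5 + 1, with no two terms consecutive in the sequence.

1597 + 610 + 89 + 34 + 5 + 1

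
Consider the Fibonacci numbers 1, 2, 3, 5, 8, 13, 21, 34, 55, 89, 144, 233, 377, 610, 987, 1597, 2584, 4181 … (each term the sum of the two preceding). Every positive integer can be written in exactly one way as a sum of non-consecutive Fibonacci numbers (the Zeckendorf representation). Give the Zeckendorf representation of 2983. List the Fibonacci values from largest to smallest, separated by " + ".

2584 + 377 + 21 + 1

subtract 2584 from 2983: 399 remains
subtract 377 from 399: 22 remains
subtract 21 from 22: 1 remains
subtract 1 from 1: 0 remains
So 2983 = 2584 + 377 + 21 + 1, with no two terms consecutive in the sequence.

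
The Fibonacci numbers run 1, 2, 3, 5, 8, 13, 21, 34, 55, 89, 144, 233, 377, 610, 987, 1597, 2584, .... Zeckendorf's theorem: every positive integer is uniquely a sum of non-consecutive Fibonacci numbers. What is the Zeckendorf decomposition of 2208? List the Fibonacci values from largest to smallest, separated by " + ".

Repeatedly subtract the largest Fibonacci number that fits:
2208 − 1597 = 611
611 − 610 = 1
1 − 1 = 0
So 2208 = 1597 + 610 + 1, with no two terms consecutive in the sequence.

1597 + 610 + 1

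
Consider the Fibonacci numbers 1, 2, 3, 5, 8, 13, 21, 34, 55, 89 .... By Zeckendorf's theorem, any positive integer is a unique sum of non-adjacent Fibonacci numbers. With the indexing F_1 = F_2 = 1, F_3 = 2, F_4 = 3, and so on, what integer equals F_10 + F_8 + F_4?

F_10 + F_8 + F_4 = 55 + 21 + 3 = 79.

79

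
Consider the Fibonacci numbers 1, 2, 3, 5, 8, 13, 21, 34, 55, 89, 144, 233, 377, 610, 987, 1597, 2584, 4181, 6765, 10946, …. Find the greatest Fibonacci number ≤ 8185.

6765 ≤ 8185 < 10946, so the largest Fibonacci number not exceeding 8185 is 6765.

6765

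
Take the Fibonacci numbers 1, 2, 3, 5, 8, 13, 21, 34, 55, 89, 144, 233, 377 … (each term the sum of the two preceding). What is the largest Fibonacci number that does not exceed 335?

233

233 ≤ 335 < 377, so the largest Fibonacci number not exceeding 335 is 233.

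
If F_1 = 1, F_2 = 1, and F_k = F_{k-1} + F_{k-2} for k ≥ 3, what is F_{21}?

Iterating the recurrence up to F_{13} = 233 and F_{12} = 144:
F_{14} = F_{13} + F_{12} = 233 + 144 = 377
F_{15} = F_{14} + F_{13} = 377 + 233 = 610
F_{16} = F_{15} + F_{14} = 610 + 377 = 987
F_{17} = F_{16} + F_{15} = 987 + 610 = 1597
F_{18} = F_{17} + F_{16} = 1597 + 987 = 2584
F_{19} = F_{18} + F_{17} = 2584 + 1597 = 4181
F_{20} = F_{19} + F_{18} = 4181 + 2584 = 6765
F_{21} = F_{20} + F_{19} = 6765 + 4181 = 10946

10946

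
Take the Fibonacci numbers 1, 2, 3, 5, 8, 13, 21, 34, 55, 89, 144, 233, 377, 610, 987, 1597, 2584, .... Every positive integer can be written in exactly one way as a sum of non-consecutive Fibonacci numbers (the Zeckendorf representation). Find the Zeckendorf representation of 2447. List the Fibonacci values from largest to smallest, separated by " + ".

Greedy algorithm:
2447: greatest Fibonacci not exceeding it is 1597, leaving 850
850: greatest Fibonacci not exceeding it is 610, leaving 240
240: greatest Fibonacci not exceeding it is 233, leaving 7
7: greatest Fibonacci not exceeding it is 5, leaving 2
2: greatest Fibonacci not exceeding it is 2, leaving 0
So 2447 = 1597 + 610 + 233 + 5 + 2, with no two terms consecutive in the sequence.

1597 + 610 + 233 + 5 + 2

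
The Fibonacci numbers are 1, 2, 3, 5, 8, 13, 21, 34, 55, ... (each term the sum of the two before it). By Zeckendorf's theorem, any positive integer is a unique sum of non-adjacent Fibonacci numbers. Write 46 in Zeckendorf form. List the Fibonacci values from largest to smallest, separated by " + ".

46 − 34 = 12
12 − 8 = 4
4 − 3 = 1
1 − 1 = 0
So 46 = 34 + 8 + 3 + 1, with no two terms consecutive in the sequence.

34 + 8 + 3 + 1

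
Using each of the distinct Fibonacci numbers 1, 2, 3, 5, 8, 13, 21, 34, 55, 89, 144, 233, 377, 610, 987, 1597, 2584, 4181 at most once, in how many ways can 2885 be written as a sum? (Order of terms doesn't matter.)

36

2885 = 2584+233+55+13 = 2584+233+55+8+5 = 2584+233+34+21+13 = 2584+144+89+55+13 = 1597+987+233+55+13 = … (31 more), for 36 in all.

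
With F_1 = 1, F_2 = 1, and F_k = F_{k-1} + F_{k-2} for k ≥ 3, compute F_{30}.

832040

Iterating the recurrence up to F_{26} = 121393 and F_{25} = 75025:
F_{27} = F_{26} + F_{25} = 121393 + 75025 = 196418
F_{28} = F_{27} + F_{26} = 196418 + 121393 = 317811
F_{29} = F_{28} + F_{27} = 317811 + 196418 = 514229
F_{30} = F_{29} + F_{28} = 514229 + 317811 = 832040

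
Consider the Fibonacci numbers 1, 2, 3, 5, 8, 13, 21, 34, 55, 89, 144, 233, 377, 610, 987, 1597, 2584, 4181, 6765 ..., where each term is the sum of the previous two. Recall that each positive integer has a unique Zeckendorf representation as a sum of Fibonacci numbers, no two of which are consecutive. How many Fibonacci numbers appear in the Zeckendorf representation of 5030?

subtract 4181 from 5030: 849 remains
subtract 610 from 849: 239 remains
subtract 233 from 239: 6 remains
subtract 5 from 6: 1 remains
subtract 1 from 1: 0 remains
5030 = 4181 + 610 + 233 + 5 + 1, which has 5 terms.

5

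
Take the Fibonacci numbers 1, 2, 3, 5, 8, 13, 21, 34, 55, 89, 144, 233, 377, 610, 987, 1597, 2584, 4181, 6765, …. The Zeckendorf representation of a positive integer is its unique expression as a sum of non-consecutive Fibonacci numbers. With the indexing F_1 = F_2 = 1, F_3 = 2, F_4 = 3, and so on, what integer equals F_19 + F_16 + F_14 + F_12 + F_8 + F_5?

5715

F_19 + F_16 + F_14 + F_12 + F_8 + F_5 = 4181 + 987 + 377 + 144 + 21 + 5 = 5715.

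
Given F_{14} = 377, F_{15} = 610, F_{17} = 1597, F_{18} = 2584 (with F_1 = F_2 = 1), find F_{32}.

2178309

By the addition formula F_{m+n} = F_m F_{n+1} + F_{m−1} F_n with m=18, n=14: F_{32} = 2584·610 + 1597·377 = 1576240 + 602069 = 2178309.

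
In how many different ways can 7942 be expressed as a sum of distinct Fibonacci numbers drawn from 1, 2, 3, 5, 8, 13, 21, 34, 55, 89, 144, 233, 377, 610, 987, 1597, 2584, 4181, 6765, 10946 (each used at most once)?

26

Each representation comes from the Zeckendorf form by replacing some F_k with F_{k−1} + F_{k−2} where possible.
7942 = 6765+987+144+34+8+3+1 = 6765+987+144+21+13+8+3+1 = 6765+987+89+55+34+8+3+1 = 6765+610+377+144+34+8+3+1 = … (22 more), for 26 in all.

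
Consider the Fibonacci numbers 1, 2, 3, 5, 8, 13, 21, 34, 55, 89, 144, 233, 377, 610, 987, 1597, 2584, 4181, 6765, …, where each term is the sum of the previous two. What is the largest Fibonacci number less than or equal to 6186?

4181

4181 ≤ 6186 < 6765, so the largest Fibonacci number not exceeding 6186 is 4181.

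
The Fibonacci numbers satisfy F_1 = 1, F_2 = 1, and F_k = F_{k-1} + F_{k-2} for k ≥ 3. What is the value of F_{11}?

Iterating the recurrence up to F_{3} = 2 and F_{2} = 1:
F_{4} = F_{3} + F_{2} = 2 + 1 = 3
F_{5} = F_{4} + F_{3} = 3 + 2 = 5
F_{6} = F_{5} + F_{4} = 5 + 3 = 8
F_{7} = F_{6} + F_{5} = 8 + 5 = 13
F_{8} = F_{7} + F_{6} = 13 + 8 = 21
F_{9} = F_{8} + F_{7} = 21 + 13 = 34
F_{10} = F_{9} + F_{8} = 34 + 21 = 55
F_{11} = F_{10} + F_{9} = 55 + 34 = 89

89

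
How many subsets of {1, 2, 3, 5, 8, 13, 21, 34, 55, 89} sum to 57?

Each representation comes from the Zeckendorf form by replacing some F_k with F_{k−1} + F_{k−2} where possible.
57 = 55+2 = 34+21+2 = 34+13+8+2 = 34+13+5+3+2 — 4 representations.

4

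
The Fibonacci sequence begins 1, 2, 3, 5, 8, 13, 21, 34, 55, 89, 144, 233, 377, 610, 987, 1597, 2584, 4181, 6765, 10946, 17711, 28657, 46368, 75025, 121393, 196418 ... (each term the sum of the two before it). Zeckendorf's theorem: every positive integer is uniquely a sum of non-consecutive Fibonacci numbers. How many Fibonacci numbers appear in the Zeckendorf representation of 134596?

134596: greatest Fibonacci not exceeding it is 121393, leaving 13203
13203: greatest Fibonacci not exceeding it is 10946, leaving 2257
2257: greatest Fibonacci not exceeding it is 1597, leaving 660
660: greatest Fibonacci not exceeding it is 610, leaving 50
50: greatest Fibonacci not exceeding it is 34, leaving 16
16: greatest Fibonacci not exceeding it is 13, leaving 3
3: greatest Fibonacci not exceeding it is 3, leaving 0
134596 = 121393 + 10946 + 1597 + 610 + 34 + 13 + 3, which has 7 terms.

7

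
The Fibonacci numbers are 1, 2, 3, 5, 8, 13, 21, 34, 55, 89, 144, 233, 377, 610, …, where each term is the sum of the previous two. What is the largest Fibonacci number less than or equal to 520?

377

377 ≤ 520 < 610, so the largest Fibonacci number not exceeding 520 is 377.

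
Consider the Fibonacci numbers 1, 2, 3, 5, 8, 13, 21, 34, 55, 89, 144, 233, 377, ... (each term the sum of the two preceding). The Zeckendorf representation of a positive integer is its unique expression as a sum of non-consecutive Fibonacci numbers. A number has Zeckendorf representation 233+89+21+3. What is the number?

233+89+21+3 = 346.

346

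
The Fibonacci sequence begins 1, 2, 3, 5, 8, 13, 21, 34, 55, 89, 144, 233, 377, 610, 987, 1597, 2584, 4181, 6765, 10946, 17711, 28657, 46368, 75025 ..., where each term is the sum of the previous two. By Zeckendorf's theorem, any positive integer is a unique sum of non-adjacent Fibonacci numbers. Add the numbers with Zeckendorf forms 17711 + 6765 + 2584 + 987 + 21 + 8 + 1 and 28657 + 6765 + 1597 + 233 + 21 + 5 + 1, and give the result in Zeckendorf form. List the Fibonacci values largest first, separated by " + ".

46368 + 17711 + 987 + 233 + 55 + 2

The two numbers are 28077 and 37279, so their sum is 65356.
take 46368 (≤ 65356); 65356 − 46368 = 18988
take 17711 (≤ 18988); 18988 − 17711 = 1277
take 987 (≤ 1277); 1277 − 987 = 290
take 233 (≤ 290); 290 − 233 = 57
take 55 (≤ 57); 57 − 55 = 2
take 2 (≤ 2); 2 − 2 = 0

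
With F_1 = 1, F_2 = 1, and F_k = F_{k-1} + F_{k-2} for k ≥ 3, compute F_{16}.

987

Iterating the recurrence up to F_{11} = 89 and F_{10} = 55:
F_{12} = F_{11} + F_{10} = 89 + 55 = 144
F_{13} = F_{12} + F_{11} = 144 + 89 = 233
F_{14} = F_{13} + F_{12} = 233 + 144 = 377
F_{15} = F_{14} + F_{13} = 377 + 233 = 610
F_{16} = F_{15} + F_{14} = 610 + 377 = 987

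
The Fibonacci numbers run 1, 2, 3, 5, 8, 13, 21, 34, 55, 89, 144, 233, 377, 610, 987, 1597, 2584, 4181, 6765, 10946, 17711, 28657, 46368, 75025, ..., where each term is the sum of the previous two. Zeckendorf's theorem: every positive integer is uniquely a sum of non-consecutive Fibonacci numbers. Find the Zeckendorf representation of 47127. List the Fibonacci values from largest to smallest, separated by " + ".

46368 + 610 + 144 + 5

46368 ≤ 47127 < 75025, so take 46368; remainder 759
610 ≤ 759 < 987, so take 610; remainder 149
144 ≤ 149 < 233, so take 144; remainder 5
5 ≤ 5 < 8, so take 5; remainder 0
So 47127 = 46368 + 610 + 144 + 5, with no two terms consecutive in the sequence.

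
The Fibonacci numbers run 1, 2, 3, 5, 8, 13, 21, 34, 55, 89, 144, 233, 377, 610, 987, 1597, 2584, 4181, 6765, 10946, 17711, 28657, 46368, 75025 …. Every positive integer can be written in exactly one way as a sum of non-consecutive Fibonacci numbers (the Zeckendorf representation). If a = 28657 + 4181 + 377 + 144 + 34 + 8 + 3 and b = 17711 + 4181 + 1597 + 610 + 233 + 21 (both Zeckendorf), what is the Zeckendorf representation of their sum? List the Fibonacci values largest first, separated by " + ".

The two numbers are 33404 and 24353, so their sum is 57757.
Repeatedly subtract the largest Fibonacci number that fits:
largest Fibonacci ≤ 57757 is 46368; 57757 − 46368 = 11389
largest Fibonacci ≤ 11389 is 10946; 11389 − 10946 = 443
largest Fibonacci ≤ 443 is 377; 443 − 377 = 66
largest Fibonacci ≤ 66 is 55; 66 − 55 = 11
largest Fibonacci ≤ 11 is 8; 11 − 8 = 3
largest Fibonacci ≤ 3 is 3; 3 − 3 = 0

46368 + 10946 + 377 + 55 + 8 + 3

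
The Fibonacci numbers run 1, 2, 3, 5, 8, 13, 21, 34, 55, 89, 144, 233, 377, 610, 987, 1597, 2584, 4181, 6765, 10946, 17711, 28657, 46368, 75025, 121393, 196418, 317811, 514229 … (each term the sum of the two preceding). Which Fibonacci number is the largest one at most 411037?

317811 ≤ 411037 < 514229, so the largest Fibonacci number not exceeding 411037 is 317811.

317811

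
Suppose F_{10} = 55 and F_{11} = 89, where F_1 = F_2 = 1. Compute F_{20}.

By the doubling identity F_{2k} = F_k(2F_{k+1} − F_k): F_{20} = 55·(2·89 − 55) = 55·123 = 6765.

6765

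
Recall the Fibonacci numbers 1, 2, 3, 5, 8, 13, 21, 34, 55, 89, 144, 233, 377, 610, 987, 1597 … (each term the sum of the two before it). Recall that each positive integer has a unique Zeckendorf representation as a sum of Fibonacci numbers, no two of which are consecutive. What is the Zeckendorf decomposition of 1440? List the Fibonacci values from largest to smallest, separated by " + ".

take 987 (≤ 1440); 1440 − 987 = 453
take 377 (≤ 453); 453 − 377 = 76
take 55 (≤ 76); 76 − 55 = 21
take 21 (≤ 21); 21 − 21 = 0
So 1440 = 987 + 377 + 55 + 21, with no two terms consecutive in the sequence.

987 + 377 + 55 + 21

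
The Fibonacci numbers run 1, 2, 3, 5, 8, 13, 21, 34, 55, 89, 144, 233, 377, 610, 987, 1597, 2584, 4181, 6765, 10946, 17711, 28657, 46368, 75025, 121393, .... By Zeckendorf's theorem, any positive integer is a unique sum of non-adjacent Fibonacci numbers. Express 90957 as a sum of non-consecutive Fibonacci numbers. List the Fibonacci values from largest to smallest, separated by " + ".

75025 + 10946 + 4181 + 610 + 144 + 34 + 13 + 3 + 1

90957: greatest Fibonacci not exceeding it is 75025, leaving 15932
15932: greatest Fibonacci not exceeding it is 10946, leaving 4986
4986: greatest Fibonacci not exceeding it is 4181, leaving 805
805: greatest Fibonacci not exceeding it is 610, leaving 195
195: greatest Fibonacci not exceeding it is 144, leaving 51
51: greatest Fibonacci not exceeding it is 34, leaving 17
17: greatest Fibonacci not exceeding it is 13, leaving 4
4: greatest Fibonacci not exceeding it is 3, leaving 1
1: greatest Fibonacci not exceeding it is 1, leaving 0
So 90957 = 75025 + 10946 + 4181 + 610 + 144 + 34 + 13 + 3 + 1, with no two terms consecutive in the sequence.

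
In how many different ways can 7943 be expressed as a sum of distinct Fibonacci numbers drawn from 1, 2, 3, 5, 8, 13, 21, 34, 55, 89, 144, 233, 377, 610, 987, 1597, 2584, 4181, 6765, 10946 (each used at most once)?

Starting from the Zeckendorf form and repeatedly splitting a term F_k into F_{k−1} + F_{k−2} (when neither is already used) reaches every representation.
7943 = 6765+987+144+34+13 = 6765+987+144+34+8+5 = 6765+987+89+55+34+13 = 6765+610+377+144+34+13 = 6765+987+144+34+8+3+2 = … (60 more), for 65 in all.

65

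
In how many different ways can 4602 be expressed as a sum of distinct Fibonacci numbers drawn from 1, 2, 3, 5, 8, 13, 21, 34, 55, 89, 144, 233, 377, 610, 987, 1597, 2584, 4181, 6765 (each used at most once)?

36

Starting from the Zeckendorf form and repeatedly splitting a term F_k into F_{k−1} + F_{k−2} (when neither is already used) reaches every representation.
4602 = 4181+377+34+8+2 = 4181+377+34+5+3+2 = 4181+377+21+13+8+2 = 4181+233+144+34+8+2 = … (32 more), for 36 in all.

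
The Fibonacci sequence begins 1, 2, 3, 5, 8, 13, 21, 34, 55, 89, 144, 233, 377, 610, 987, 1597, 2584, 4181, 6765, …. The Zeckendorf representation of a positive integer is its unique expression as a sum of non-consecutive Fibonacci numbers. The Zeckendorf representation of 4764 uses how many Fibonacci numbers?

6

take 4181 (≤ 4764); 4764 − 4181 = 583
take 377 (≤ 583); 583 − 377 = 206
take 144 (≤ 206); 206 − 144 = 62
take 55 (≤ 62); 62 − 55 = 7
take 5 (≤ 7); 7 − 5 = 2
take 2 (≤ 2); 2 − 2 = 0
4764 = 4181 + 377 + 144 + 55 + 5 + 2, which has 6 terms.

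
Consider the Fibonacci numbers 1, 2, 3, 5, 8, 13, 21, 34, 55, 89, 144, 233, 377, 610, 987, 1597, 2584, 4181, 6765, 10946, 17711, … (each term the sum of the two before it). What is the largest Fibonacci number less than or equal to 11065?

10946 ≤ 11065 < 17711, so the largest Fibonacci number not exceeding 11065 is 10946.

10946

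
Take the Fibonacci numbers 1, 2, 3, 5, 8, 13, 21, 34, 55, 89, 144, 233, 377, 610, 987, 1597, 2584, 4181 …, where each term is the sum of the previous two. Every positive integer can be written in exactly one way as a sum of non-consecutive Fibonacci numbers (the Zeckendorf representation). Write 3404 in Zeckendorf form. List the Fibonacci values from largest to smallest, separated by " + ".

largest Fibonacci ≤ 3404 is 2584; 3404 − 2584 = 820
largest Fibonacci ≤ 820 is 610; 820 − 610 = 210
largest Fibonacci ≤ 210 is 144; 210 − 144 = 66
largest Fibonacci ≤ 66 is 55; 66 − 55 = 11
largest Fibonacci ≤ 11 is 8; 11 − 8 = 3
largest Fibonacci ≤ 3 is 3; 3 − 3 = 0
So 3404 = 2584 + 610 + 144 + 55 + 8 + 3, with no two terms consecutive in the sequence.

2584 + 610 + 144 + 55 + 8 + 3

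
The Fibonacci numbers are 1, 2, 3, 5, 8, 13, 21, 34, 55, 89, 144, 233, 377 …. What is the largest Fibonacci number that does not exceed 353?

233

233 ≤ 353 < 377, so the largest Fibonacci number not exceeding 353 is 233.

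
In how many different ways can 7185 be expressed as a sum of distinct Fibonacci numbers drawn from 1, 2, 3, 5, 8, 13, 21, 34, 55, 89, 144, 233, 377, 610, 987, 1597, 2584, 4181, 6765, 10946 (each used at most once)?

Starting from the Zeckendorf form and repeatedly splitting a term F_k into F_{k−1} + F_{k−2} (when neither is already used) reaches every representation.
7185 = 6765+377+34+8+1 = 6765+377+34+5+3+1 = 6765+377+21+13+8+1 = … (41 more), for 44 in all.

44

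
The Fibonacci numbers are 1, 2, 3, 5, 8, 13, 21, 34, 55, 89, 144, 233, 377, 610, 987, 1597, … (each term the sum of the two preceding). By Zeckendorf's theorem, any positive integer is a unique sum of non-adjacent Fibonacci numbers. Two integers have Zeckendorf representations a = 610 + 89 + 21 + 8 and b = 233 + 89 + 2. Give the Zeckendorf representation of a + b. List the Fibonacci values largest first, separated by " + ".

987 + 55 + 8 + 2

The two numbers are 728 and 324, so their sum is 1052.
take 987 (≤ 1052); 1052 − 987 = 65
take 55 (≤ 65); 65 − 55 = 10
take 8 (≤ 10); 10 − 8 = 2
take 2 (≤ 2); 2 − 2 = 0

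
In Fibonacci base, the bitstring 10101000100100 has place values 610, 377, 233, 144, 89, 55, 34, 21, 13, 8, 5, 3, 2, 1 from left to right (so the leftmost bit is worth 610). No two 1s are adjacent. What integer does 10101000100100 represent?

Summing the place values of the 1 bits: 610 + 233 + 89 + 13 + 3 = 948.

948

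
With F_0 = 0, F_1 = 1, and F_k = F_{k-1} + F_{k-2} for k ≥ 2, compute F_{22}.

17711

Iterating the recurrence up to F_{16} = 987 and F_{15} = 610:
F_{17} = F_{16} + F_{15} = 987 + 610 = 1597
F_{18} = F_{17} + F_{16} = 1597 + 987 = 2584
F_{19} = F_{18} + F_{17} = 2584 + 1597 = 4181
F_{20} = F_{19} + F_{18} = 4181 + 2584 = 6765
F_{21} = F_{20} + F_{19} = 6765 + 4181 = 10946
F_{22} = F_{21} + F_{20} = 10946 + 6765 = 17711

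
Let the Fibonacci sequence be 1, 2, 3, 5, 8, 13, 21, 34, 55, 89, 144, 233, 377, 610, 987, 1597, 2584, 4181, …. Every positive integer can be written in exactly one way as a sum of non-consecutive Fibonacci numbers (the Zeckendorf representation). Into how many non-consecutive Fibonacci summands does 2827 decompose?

4

Greedy algorithm:
2827: greatest Fibonacci not exceeding it is 2584, leaving 243
243: greatest Fibonacci not exceeding it is 233, leaving 10
10: greatest Fibonacci not exceeding it is 8, leaving 2
2: greatest Fibonacci not exceeding it is 2, leaving 0
2827 = 2584 + 233 + 8 + 2, which has 4 terms.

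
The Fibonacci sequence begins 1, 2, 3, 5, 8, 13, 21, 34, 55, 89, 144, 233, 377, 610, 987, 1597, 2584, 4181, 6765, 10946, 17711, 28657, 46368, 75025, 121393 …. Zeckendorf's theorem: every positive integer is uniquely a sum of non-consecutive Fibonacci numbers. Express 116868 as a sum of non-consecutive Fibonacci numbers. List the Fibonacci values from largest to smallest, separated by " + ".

75025 + 28657 + 10946 + 1597 + 610 + 21 + 8 + 3 + 1

Greedy algorithm:
75025 ≤ 116868 < 121393, so take 75025; remainder 41843
28657 ≤ 41843 < 46368, so take 28657; remainder 13186
10946 ≤ 13186 < 17711, so take 10946; remainder 2240
1597 ≤ 2240 < 2584, so take 1597; remainder 643
610 ≤ 643 < 987, so take 610; remainder 33
21 ≤ 33 < 34, so take 21; remainder 12
8 ≤ 12 < 13, so take 8; remainder 4
3 ≤ 4 < 5, so take 3; remainder 1
1 ≤ 1 < 2, so take 1; remainder 0
So 116868 = 75025 + 28657 + 10946 + 1597 + 610 + 21 + 8 + 3 + 1, with no two terms consecutive in the sequence.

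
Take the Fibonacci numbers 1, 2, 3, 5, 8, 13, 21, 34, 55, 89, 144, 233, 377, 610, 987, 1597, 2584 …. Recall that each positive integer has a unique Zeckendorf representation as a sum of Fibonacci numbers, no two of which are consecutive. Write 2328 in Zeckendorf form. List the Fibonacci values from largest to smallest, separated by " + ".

1597 + 610 + 89 + 21 + 8 + 3

Greedy algorithm:
2328: greatest Fibonacci not exceeding it is 1597, leaving 731
731: greatest Fibonacci not exceeding it is 610, leaving 121
121: greatest Fibonacci not exceeding it is 89, leaving 32
32: greatest Fibonacci not exceeding it is 21, leaving 11
11: greatest Fibonacci not exceeding it is 8, leaving 3
3: greatest Fibonacci not exceeding it is 3, leaving 0
So 2328 = 1597 + 610 + 89 + 21 + 8 + 3, with no two terms consecutive in the sequence.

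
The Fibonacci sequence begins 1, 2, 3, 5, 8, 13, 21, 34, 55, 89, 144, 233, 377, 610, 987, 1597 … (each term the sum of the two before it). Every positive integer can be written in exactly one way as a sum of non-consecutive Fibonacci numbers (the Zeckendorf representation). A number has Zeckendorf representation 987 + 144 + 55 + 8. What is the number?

1194

987 + 144 + 55 + 8 = 1194.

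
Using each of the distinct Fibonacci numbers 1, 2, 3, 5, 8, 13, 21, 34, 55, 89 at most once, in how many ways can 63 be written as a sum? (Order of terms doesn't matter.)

8

Starting from the Zeckendorf form and repeatedly splitting a term F_k into F_{k−1} + F_{k−2} (when neither is already used) reaches every representation.
63 = 55+8 = 55+5+3 = 34+21+8 = 55+5+2+1 = … (4 more), for 8 in all.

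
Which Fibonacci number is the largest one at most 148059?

121393

121393 ≤ 148059 < 196418, so the largest Fibonacci number not exceeding 148059 is 121393.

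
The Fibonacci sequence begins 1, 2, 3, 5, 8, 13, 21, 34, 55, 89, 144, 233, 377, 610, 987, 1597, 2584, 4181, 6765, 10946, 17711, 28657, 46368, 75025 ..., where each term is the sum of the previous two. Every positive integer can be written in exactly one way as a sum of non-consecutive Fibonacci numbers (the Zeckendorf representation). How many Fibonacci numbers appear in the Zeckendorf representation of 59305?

7

Greedy algorithm:
take 46368 (≤ 59305); 59305 − 46368 = 12937
take 10946 (≤ 12937); 12937 − 10946 = 1991
take 1597 (≤ 1991); 1991 − 1597 = 394
take 377 (≤ 394); 394 − 377 = 17
take 13 (≤ 17); 17 − 13 = 4
take 3 (≤ 4); 4 − 3 = 1
take 1 (≤ 1); 1 − 1 = 0
59305 = 46368 + 10946 + 1597 + 377 + 13 + 3 + 1, which has 7 terms.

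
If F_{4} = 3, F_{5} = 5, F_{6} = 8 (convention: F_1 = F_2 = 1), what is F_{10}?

By the addition formula F_{m+n} = F_m F_{n+1} + F_{m−1} F_n with m=6, n=4: F_{10} = 8·5 + 5·3 = 40 + 15 = 55.

55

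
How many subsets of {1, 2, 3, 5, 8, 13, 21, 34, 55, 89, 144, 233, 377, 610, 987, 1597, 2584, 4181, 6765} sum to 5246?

34

Starting from the Zeckendorf form and repeatedly splitting a term F_k into F_{k−1} + F_{k−2} (when neither is already used) reaches every representation.
5246 = 4181+987+55+21+2 = 4181+987+55+13+8+2 = 4181+610+377+55+21+2 = 4181+987+55+13+5+3+2 = 4181+987+34+21+13+8+2 = … (29 more), for 34 in all.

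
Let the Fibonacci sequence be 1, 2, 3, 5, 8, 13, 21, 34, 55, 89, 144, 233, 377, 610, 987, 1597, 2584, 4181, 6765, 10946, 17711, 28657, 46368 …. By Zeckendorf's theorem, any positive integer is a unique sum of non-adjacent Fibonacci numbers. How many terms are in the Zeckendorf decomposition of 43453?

9

Repeatedly subtract the largest Fibonacci number that fits:
43453: greatest Fibonacci not exceeding it is 28657, leaving 14796
14796: greatest Fibonacci not exceeding it is 10946, leaving 3850
3850: greatest Fibonacci not exceeding it is 2584, leaving 1266
1266: greatest Fibonacci not exceeding it is 987, leaving 279
279: greatest Fibonacci not exceeding it is 233, leaving 46
46: greatest Fibonacci not exceeding it is 34, leaving 12
12: greatest Fibonacci not exceeding it is 8, leaving 4
4: greatest Fibonacci not exceeding it is 3, leaving 1
1: greatest Fibonacci not exceeding it is 1, leaving 0
43453 = 28657 + 10946 + 2584 + 987 + 233 + 34 + 8 + 3 + 1, which has 9 terms.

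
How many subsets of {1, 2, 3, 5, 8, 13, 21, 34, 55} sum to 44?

4

Starting from the Zeckendorf form and repeatedly splitting a term F_k into F_{k−1} + F_{k−2} (when neither is already used) reaches every representation.
44 = 34+8+2 = 34+5+3+2 = 21+13+8+2 = 21+13+5+3+2 — 4 representations.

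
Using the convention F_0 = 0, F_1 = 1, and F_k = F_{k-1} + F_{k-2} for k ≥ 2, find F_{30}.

832040

Iterating the recurrence up to F_{26} = 121393 and F_{25} = 75025:
F_{27} = F_{26} + F_{25} = 121393 + 75025 = 196418
F_{28} = F_{27} + F_{26} = 196418 + 121393 = 317811
F_{29} = F_{28} + F_{27} = 317811 + 196418 = 514229
F_{30} = F_{29} + F_{28} = 514229 + 317811 = 832040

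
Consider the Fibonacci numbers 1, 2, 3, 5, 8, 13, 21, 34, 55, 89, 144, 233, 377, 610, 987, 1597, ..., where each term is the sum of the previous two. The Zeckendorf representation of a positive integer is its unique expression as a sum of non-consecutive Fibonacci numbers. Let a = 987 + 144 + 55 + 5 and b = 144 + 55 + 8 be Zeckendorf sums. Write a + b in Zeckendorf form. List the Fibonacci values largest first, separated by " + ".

987 + 377 + 34

The two numbers are 1191 and 207, so their sum is 1398.
987 ≤ 1398 < 1597, so take 987; remainder 411
377 ≤ 411 < 610, so take 377; remainder 34
34 ≤ 34 < 55, so take 34; remainder 0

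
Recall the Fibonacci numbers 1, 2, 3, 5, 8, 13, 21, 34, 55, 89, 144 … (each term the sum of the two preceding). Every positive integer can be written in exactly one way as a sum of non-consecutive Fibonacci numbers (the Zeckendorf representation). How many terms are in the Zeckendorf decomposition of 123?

89 ≤ 123 < 144, so take 89; remainder 34
34 ≤ 34 < 55, so take 34; remainder 0
123 = 89 + 34, which has 2 terms.

2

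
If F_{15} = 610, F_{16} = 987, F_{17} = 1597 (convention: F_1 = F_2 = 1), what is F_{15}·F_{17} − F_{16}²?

610·1597 − 987² = 974170 − 974169 = 1. (Cassini's identity: F_{k−1}F_{k+1} − F_k² = (−1)^k.)

1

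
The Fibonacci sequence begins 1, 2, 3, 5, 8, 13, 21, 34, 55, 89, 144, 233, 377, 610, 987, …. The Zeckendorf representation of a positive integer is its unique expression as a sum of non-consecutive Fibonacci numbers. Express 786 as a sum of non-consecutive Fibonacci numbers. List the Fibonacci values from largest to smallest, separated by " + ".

take 610 (≤ 786); 786 − 610 = 176
take 144 (≤ 176); 176 − 144 = 32
take 21 (≤ 32); 32 − 21 = 11
take 8 (≤ 11); 11 − 8 = 3
take 3 (≤ 3); 3 − 3 = 0
So 786 = 610 + 144 + 21 + 8 + 3, with no two terms consecutive in the sequence.

610 + 144 + 21 + 8 + 3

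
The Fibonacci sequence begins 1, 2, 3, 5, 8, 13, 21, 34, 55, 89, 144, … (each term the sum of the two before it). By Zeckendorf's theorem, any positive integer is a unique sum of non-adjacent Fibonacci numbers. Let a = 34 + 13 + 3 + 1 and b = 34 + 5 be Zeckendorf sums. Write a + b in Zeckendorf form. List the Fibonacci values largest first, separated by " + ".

89 + 1

The two numbers are 51 and 39, so their sum is 90.
Greedily peel off the largest Fibonacci term at each step:
largest Fibonacci ≤ 90 is 89; 90 − 89 = 1
largest Fibonacci ≤ 1 is 1; 1 − 1 = 0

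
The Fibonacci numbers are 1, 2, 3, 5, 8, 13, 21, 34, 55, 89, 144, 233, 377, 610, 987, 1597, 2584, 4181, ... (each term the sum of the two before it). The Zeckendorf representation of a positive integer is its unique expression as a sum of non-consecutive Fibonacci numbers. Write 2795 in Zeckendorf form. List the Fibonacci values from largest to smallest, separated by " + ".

2795: greatest Fibonacci not exceeding it is 2584, leaving 211
211: greatest Fibonacci not exceeding it is 144, leaving 67
67: greatest Fibonacci not exceeding it is 55, leaving 12
12: greatest Fibonacci not exceeding it is 8, leaving 4
4: greatest Fibonacci not exceeding it is 3, leaving 1
1: greatest Fibonacci not exceeding it is 1, leaving 0
So 2795 = 2584 + 144 + 55 + 8 + 3 + 1, with no two terms consecutive in the sequence.

2584 + 144 + 55 + 8 + 3 + 1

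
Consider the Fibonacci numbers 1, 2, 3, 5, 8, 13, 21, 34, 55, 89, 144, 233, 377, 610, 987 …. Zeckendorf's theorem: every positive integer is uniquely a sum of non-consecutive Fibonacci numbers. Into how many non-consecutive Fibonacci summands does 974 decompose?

Repeatedly subtract the largest Fibonacci number that fits:
subtract 610 from 974: 364 remains
subtract 233 from 364: 131 remains
subtract 89 from 131: 42 remains
subtract 34 from 42: 8 remains
subtract 8 from 8: 0 remains
974 = 610 + 233 + 89 + 34 + 8, which has 5 terms.

5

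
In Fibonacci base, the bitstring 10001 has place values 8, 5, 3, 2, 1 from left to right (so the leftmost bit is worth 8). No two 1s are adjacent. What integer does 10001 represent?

Summing the place values of the 1 bits: 8 + 1 = 9.

9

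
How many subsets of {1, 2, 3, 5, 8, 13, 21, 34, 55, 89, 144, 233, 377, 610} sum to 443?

18

443 = 377+55+8+3 = 377+55+8+2+1 = 377+34+21+8+3 = 233+144+55+8+3 = 377+55+5+3+2+1 = … (13 more), for 18 in all.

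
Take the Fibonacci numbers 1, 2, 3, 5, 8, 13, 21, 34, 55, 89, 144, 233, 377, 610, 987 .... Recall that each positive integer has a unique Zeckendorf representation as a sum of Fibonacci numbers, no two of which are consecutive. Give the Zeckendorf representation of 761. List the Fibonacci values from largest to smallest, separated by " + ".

610 ≤ 761 < 987, so take 610; remainder 151
144 ≤ 151 < 233, so take 144; remainder 7
5 ≤ 7 < 8, so take 5; remainder 2
2 ≤ 2 < 3, so take 2; remainder 0
So 761 = 610 + 144 + 5 + 2, with no two terms consecutive in the sequence.

610 + 144 + 5 + 2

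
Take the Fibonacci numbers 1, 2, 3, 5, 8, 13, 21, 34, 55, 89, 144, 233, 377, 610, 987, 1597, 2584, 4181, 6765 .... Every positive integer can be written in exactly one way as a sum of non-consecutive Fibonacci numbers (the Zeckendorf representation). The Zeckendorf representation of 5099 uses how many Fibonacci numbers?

largest Fibonacci ≤ 5099 is 4181; 5099 − 4181 = 918
largest Fibonacci ≤ 918 is 610; 918 − 610 = 308
largest Fibonacci ≤ 308 is 233; 308 − 233 = 75
largest Fibonacci ≤ 75 is 55; 75 − 55 = 20
largest Fibonacci ≤ 20 is 13; 20 − 13 = 7
largest Fibonacci ≤ 7 is 5; 7 − 5 = 2
largest Fibonacci ≤ 2 is 2; 2 − 2 = 0
5099 = 4181 + 610 + 233 + 55 + 13 + 5 + 2, which has 7 terms.

7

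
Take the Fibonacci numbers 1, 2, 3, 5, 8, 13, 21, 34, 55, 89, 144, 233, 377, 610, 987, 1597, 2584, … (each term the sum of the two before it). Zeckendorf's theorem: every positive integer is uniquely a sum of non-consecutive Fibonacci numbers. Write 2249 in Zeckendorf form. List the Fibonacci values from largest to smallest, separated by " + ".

Repeatedly subtract the largest Fibonacci number that fits:
largest Fibonacci ≤ 2249 is 1597; 2249 − 1597 = 652
largest Fibonacci ≤ 652 is 610; 652 − 610 = 42
largest Fibonacci ≤ 42 is 34; 42 − 34 = 8
largest Fibonacci ≤ 8 is 8; 8 − 8 = 0
So 2249 = 1597 + 610 + 34 + 8, with no two terms consecutive in the sequence.

1597 + 610 + 34 + 8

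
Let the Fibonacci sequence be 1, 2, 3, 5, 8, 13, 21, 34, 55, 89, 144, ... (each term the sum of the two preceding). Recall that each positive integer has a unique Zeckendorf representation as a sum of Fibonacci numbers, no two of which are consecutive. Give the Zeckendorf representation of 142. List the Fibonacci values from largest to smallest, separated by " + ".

89 + 34 + 13 + 5 + 1

Greedy algorithm:
take 89 (≤ 142); 142 − 89 = 53
take 34 (≤ 53); 53 − 34 = 19
take 13 (≤ 19); 19 − 13 = 6
take 5 (≤ 6); 6 − 5 = 1
take 1 (≤ 1); 1 − 1 = 0
So 142 = 89 + 34 + 13 + 5 + 1, with no two terms consecutive in the sequence.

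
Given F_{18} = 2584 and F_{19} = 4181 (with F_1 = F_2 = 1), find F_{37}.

By F_{2k+1} = F_k² + F_{k+1}²: F_{37} = 2584² + 4181² = 6677056 + 17480761 = 24157817.

24157817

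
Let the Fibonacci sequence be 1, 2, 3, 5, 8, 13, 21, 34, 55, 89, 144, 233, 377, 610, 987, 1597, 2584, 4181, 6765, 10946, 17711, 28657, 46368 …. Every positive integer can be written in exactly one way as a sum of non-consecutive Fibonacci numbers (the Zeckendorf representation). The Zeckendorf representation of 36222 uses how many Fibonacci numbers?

8

take 28657 (≤ 36222); 36222 − 28657 = 7565
take 6765 (≤ 7565); 7565 − 6765 = 800
take 610 (≤ 800); 800 − 610 = 190
take 144 (≤ 190); 190 − 144 = 46
take 34 (≤ 46); 46 − 34 = 12
take 8 (≤ 12); 12 − 8 = 4
take 3 (≤ 4); 4 − 3 = 1
take 1 (≤ 1); 1 − 1 = 0
36222 = 28657 + 6765 + 610 + 144 + 34 + 8 + 3 + 1, which has 8 terms.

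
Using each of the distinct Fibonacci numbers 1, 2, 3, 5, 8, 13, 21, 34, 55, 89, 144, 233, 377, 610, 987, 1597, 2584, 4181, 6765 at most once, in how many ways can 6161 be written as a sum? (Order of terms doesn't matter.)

Each representation comes from the Zeckendorf form by replacing some F_k with F_{k−1} + F_{k−2} where possible.
6161 = 4181+1597+377+5+1 = 4181+1597+377+3+2+1 = 4181+1597+233+144+5+1 = 4181+987+610+377+5+1 = 4181+1597+233+144+3+2+1 = … (25 more), for 30 in all.

30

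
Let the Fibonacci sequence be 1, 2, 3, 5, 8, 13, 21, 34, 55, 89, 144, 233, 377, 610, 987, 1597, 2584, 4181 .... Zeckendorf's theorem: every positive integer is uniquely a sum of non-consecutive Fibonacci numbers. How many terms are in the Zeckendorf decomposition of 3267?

Repeatedly subtract the largest Fibonacci number that fits:
3267 − 2584 = 683
683 − 610 = 73
73 − 55 = 18
18 − 13 = 5
5 − 5 = 0
3267 = 2584 + 610 + 55 + 13 + 5, which has 5 terms.

5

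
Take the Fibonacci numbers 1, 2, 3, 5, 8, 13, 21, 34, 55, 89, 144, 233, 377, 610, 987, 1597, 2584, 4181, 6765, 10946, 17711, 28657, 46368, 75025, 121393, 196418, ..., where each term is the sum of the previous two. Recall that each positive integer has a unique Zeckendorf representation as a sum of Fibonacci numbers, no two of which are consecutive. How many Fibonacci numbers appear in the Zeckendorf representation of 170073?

7

Repeatedly subtract the largest Fibonacci number that fits:
subtract 121393 from 170073: 48680 remains
subtract 46368 from 48680: 2312 remains
subtract 1597 from 2312: 715 remains
subtract 610 from 715: 105 remains
subtract 89 from 105: 16 remains
subtract 13 from 16: 3 remains
subtract 3 from 3: 0 remains
170073 = 121393 + 46368 + 1597 + 610 + 89 + 13 + 3, which has 7 terms.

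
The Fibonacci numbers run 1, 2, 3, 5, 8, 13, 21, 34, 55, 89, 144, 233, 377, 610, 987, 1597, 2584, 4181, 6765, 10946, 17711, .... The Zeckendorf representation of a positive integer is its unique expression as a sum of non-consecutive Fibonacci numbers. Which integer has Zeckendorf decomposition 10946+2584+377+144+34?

10946+2584+377+144+34 = 14085.

14085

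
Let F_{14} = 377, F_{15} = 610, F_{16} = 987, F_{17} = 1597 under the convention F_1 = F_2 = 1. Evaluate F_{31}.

1346269

By the addition formula F_{m+n} = F_m F_{n+1} + F_{m−1} F_n with m=15, n=16: F_{31} = 610·1597 + 377·987 = 974170 + 372099 = 1346269.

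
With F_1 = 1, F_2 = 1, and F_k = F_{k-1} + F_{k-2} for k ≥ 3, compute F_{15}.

Iterating the recurrence up to F_{9} = 34 and F_{8} = 21:
F_{10} = F_{9} + F_{8} = 34 + 21 = 55
F_{11} = F_{10} + F_{9} = 55 + 34 = 89
F_{12} = F_{11} + F_{10} = 89 + 55 = 144
F_{13} = F_{12} + F_{11} = 144 + 89 = 233
F_{14} = F_{13} + F_{12} = 233 + 144 = 377
F_{15} = F_{14} + F_{13} = 377 + 233 = 610

610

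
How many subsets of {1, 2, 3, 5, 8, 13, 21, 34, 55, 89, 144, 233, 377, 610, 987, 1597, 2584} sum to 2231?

35

Starting from the Zeckendorf form and repeatedly splitting a term F_k into F_{k−1} + F_{k−2} (when neither is already used) reaches every representation.
2231 = 1597+610+21+3 = 1597+610+21+2+1 = 1597+610+13+8+3 = … (32 more), for 35 in all.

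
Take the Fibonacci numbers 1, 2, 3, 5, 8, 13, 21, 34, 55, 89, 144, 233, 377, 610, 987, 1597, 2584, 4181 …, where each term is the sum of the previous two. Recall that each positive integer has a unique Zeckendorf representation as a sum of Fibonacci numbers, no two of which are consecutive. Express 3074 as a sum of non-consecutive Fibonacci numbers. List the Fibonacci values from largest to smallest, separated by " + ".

2584 + 377 + 89 + 21 + 3

3074: greatest Fibonacci not exceeding it is 2584, leaving 490
490: greatest Fibonacci not exceeding it is 377, leaving 113
113: greatest Fibonacci not exceeding it is 89, leaving 24
24: greatest Fibonacci not exceeding it is 21, leaving 3
3: greatest Fibonacci not exceeding it is 3, leaving 0
So 3074 = 2584 + 377 + 89 + 21 + 3, with no two terms consecutive in the sequence.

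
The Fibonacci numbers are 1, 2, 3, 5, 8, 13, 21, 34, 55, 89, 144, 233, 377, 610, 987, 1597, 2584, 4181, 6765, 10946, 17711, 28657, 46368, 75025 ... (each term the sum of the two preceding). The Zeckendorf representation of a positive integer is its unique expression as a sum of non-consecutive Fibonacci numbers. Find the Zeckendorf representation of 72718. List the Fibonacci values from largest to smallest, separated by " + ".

72718 − 46368 = 26350
26350 − 17711 = 8639
8639 − 6765 = 1874
1874 − 1597 = 277
277 − 233 = 44
44 − 34 = 10
10 − 8 = 2
2 − 2 = 0
So 72718 = 46368 + 17711 + 6765 + 1597 + 233 + 34 + 8 + 2, with no two terms consecutive in the sequence.

46368 + 17711 + 6765 + 1597 + 233 + 34 + 8 + 2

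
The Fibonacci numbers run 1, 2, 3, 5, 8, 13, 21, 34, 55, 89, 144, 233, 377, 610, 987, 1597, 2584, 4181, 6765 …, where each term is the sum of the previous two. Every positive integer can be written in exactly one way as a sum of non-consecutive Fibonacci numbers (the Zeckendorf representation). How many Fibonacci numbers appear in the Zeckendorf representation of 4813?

4

largest Fibonacci ≤ 4813 is 4181; 4813 − 4181 = 632
largest Fibonacci ≤ 632 is 610; 632 − 610 = 22
largest Fibonacci ≤ 22 is 21; 22 − 21 = 1
largest Fibonacci ≤ 1 is 1; 1 − 1 = 0
4813 = 4181 + 610 + 21 + 1, which has 4 terms.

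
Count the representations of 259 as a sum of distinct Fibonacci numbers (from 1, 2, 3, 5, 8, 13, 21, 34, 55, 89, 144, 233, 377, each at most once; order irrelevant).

Starting from the Zeckendorf form and repeatedly splitting a term F_k into F_{k−1} + F_{k−2} (when neither is already used) reaches every representation.
259 = 233+21+5 = 233+21+3+2 = 233+13+8+5 = 144+89+21+5 = 233+13+8+3+2 = … (7 more), for 12 in all.

12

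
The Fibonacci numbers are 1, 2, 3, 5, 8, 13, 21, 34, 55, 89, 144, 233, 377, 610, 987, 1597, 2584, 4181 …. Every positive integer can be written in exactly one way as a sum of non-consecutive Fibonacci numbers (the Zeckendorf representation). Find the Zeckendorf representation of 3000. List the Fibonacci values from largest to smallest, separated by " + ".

3000 − 2584 = 416
416 − 377 = 39
39 − 34 = 5
5 − 5 = 0
So 3000 = 2584 + 377 + 34 + 5, with no two terms consecutive in the sequence.

2584 + 377 + 34 + 5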